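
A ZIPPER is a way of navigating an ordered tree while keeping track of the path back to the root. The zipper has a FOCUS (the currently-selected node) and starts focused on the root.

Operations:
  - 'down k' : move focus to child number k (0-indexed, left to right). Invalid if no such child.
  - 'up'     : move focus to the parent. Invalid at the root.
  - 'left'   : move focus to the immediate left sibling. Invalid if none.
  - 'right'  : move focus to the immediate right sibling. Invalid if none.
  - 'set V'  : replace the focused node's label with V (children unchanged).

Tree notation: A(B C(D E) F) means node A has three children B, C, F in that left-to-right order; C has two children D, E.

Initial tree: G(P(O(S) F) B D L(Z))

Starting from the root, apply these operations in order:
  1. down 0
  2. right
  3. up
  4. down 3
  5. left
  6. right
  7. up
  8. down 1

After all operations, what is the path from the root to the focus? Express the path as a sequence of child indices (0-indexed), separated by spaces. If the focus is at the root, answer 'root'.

Step 1 (down 0): focus=P path=0 depth=1 children=['O', 'F'] left=[] right=['B', 'D', 'L'] parent=G
Step 2 (right): focus=B path=1 depth=1 children=[] left=['P'] right=['D', 'L'] parent=G
Step 3 (up): focus=G path=root depth=0 children=['P', 'B', 'D', 'L'] (at root)
Step 4 (down 3): focus=L path=3 depth=1 children=['Z'] left=['P', 'B', 'D'] right=[] parent=G
Step 5 (left): focus=D path=2 depth=1 children=[] left=['P', 'B'] right=['L'] parent=G
Step 6 (right): focus=L path=3 depth=1 children=['Z'] left=['P', 'B', 'D'] right=[] parent=G
Step 7 (up): focus=G path=root depth=0 children=['P', 'B', 'D', 'L'] (at root)
Step 8 (down 1): focus=B path=1 depth=1 children=[] left=['P'] right=['D', 'L'] parent=G

Answer: 1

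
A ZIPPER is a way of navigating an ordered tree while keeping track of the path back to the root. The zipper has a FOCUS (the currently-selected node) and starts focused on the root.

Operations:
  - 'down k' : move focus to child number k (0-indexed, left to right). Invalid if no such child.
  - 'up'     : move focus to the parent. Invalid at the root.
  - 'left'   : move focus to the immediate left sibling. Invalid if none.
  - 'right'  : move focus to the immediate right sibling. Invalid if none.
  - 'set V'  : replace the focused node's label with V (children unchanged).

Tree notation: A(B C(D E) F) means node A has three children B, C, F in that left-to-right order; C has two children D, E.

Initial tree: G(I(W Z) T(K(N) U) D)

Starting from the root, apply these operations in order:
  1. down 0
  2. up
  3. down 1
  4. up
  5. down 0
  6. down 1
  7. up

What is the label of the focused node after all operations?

Step 1 (down 0): focus=I path=0 depth=1 children=['W', 'Z'] left=[] right=['T', 'D'] parent=G
Step 2 (up): focus=G path=root depth=0 children=['I', 'T', 'D'] (at root)
Step 3 (down 1): focus=T path=1 depth=1 children=['K', 'U'] left=['I'] right=['D'] parent=G
Step 4 (up): focus=G path=root depth=0 children=['I', 'T', 'D'] (at root)
Step 5 (down 0): focus=I path=0 depth=1 children=['W', 'Z'] left=[] right=['T', 'D'] parent=G
Step 6 (down 1): focus=Z path=0/1 depth=2 children=[] left=['W'] right=[] parent=I
Step 7 (up): focus=I path=0 depth=1 children=['W', 'Z'] left=[] right=['T', 'D'] parent=G

Answer: I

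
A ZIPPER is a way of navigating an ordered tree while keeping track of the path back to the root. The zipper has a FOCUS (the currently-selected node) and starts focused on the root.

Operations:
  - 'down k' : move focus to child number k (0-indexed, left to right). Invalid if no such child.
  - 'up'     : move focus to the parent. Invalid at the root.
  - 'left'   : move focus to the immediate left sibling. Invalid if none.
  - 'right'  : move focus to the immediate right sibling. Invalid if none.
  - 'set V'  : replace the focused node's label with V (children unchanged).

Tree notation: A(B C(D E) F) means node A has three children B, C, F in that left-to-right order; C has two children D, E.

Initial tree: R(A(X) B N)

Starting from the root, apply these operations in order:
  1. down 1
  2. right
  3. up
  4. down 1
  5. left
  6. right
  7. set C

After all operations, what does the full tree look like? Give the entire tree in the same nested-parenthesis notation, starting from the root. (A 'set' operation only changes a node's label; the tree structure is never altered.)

Answer: R(A(X) C N)

Derivation:
Step 1 (down 1): focus=B path=1 depth=1 children=[] left=['A'] right=['N'] parent=R
Step 2 (right): focus=N path=2 depth=1 children=[] left=['A', 'B'] right=[] parent=R
Step 3 (up): focus=R path=root depth=0 children=['A', 'B', 'N'] (at root)
Step 4 (down 1): focus=B path=1 depth=1 children=[] left=['A'] right=['N'] parent=R
Step 5 (left): focus=A path=0 depth=1 children=['X'] left=[] right=['B', 'N'] parent=R
Step 6 (right): focus=B path=1 depth=1 children=[] left=['A'] right=['N'] parent=R
Step 7 (set C): focus=C path=1 depth=1 children=[] left=['A'] right=['N'] parent=R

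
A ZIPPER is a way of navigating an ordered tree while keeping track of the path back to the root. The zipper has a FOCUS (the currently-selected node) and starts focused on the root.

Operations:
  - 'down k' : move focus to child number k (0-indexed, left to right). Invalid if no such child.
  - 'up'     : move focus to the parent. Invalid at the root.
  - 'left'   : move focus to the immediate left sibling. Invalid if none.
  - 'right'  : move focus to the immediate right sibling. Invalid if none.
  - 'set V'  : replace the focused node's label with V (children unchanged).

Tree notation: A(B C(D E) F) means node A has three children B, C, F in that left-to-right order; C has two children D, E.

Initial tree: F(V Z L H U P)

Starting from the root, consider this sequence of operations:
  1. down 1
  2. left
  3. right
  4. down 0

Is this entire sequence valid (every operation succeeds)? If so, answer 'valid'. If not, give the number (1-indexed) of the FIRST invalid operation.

Answer: 4

Derivation:
Step 1 (down 1): focus=Z path=1 depth=1 children=[] left=['V'] right=['L', 'H', 'U', 'P'] parent=F
Step 2 (left): focus=V path=0 depth=1 children=[] left=[] right=['Z', 'L', 'H', 'U', 'P'] parent=F
Step 3 (right): focus=Z path=1 depth=1 children=[] left=['V'] right=['L', 'H', 'U', 'P'] parent=F
Step 4 (down 0): INVALID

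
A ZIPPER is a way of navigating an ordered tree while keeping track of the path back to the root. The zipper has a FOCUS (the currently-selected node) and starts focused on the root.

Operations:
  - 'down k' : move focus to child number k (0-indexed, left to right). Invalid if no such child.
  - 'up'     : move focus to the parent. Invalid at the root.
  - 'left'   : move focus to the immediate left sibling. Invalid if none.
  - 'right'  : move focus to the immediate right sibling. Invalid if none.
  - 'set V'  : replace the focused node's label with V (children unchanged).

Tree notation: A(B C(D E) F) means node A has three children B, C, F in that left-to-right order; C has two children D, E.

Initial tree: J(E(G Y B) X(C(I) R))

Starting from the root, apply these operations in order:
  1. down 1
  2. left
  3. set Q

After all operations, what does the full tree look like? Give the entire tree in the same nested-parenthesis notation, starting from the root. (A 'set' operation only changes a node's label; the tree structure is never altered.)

Answer: J(Q(G Y B) X(C(I) R))

Derivation:
Step 1 (down 1): focus=X path=1 depth=1 children=['C', 'R'] left=['E'] right=[] parent=J
Step 2 (left): focus=E path=0 depth=1 children=['G', 'Y', 'B'] left=[] right=['X'] parent=J
Step 3 (set Q): focus=Q path=0 depth=1 children=['G', 'Y', 'B'] left=[] right=['X'] parent=J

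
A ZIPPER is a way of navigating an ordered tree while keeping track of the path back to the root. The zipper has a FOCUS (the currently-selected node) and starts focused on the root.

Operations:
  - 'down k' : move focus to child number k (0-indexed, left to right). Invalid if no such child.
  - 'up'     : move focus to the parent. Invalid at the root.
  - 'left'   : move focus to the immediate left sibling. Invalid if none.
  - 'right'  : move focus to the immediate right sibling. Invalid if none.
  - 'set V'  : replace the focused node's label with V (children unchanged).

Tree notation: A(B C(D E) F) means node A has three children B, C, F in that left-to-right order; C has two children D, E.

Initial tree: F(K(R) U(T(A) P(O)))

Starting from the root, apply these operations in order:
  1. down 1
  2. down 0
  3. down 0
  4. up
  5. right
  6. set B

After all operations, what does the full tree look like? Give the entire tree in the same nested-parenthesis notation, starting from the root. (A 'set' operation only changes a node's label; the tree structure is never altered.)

Answer: F(K(R) U(T(A) B(O)))

Derivation:
Step 1 (down 1): focus=U path=1 depth=1 children=['T', 'P'] left=['K'] right=[] parent=F
Step 2 (down 0): focus=T path=1/0 depth=2 children=['A'] left=[] right=['P'] parent=U
Step 3 (down 0): focus=A path=1/0/0 depth=3 children=[] left=[] right=[] parent=T
Step 4 (up): focus=T path=1/0 depth=2 children=['A'] left=[] right=['P'] parent=U
Step 5 (right): focus=P path=1/1 depth=2 children=['O'] left=['T'] right=[] parent=U
Step 6 (set B): focus=B path=1/1 depth=2 children=['O'] left=['T'] right=[] parent=U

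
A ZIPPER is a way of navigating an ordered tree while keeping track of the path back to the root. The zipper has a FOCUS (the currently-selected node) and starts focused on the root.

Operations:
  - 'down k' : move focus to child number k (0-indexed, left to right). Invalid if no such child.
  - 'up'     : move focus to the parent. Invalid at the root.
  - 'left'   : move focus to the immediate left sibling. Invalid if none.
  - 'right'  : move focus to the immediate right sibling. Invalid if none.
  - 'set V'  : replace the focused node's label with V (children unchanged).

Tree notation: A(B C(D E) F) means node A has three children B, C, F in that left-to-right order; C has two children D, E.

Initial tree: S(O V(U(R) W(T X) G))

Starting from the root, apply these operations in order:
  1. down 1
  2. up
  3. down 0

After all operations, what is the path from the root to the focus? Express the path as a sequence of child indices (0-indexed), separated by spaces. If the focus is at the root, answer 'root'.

Answer: 0

Derivation:
Step 1 (down 1): focus=V path=1 depth=1 children=['U', 'W', 'G'] left=['O'] right=[] parent=S
Step 2 (up): focus=S path=root depth=0 children=['O', 'V'] (at root)
Step 3 (down 0): focus=O path=0 depth=1 children=[] left=[] right=['V'] parent=S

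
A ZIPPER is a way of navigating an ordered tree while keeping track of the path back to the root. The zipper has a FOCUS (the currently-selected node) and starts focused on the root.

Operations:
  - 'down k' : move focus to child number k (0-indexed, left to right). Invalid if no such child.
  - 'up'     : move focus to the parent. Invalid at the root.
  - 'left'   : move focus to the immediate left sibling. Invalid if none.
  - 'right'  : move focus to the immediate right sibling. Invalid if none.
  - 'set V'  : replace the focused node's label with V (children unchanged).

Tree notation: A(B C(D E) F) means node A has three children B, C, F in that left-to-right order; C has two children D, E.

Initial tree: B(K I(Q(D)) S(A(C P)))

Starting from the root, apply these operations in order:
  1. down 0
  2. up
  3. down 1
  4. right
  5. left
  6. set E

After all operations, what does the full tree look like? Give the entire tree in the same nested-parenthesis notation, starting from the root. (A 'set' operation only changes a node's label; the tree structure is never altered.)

Step 1 (down 0): focus=K path=0 depth=1 children=[] left=[] right=['I', 'S'] parent=B
Step 2 (up): focus=B path=root depth=0 children=['K', 'I', 'S'] (at root)
Step 3 (down 1): focus=I path=1 depth=1 children=['Q'] left=['K'] right=['S'] parent=B
Step 4 (right): focus=S path=2 depth=1 children=['A'] left=['K', 'I'] right=[] parent=B
Step 5 (left): focus=I path=1 depth=1 children=['Q'] left=['K'] right=['S'] parent=B
Step 6 (set E): focus=E path=1 depth=1 children=['Q'] left=['K'] right=['S'] parent=B

Answer: B(K E(Q(D)) S(A(C P)))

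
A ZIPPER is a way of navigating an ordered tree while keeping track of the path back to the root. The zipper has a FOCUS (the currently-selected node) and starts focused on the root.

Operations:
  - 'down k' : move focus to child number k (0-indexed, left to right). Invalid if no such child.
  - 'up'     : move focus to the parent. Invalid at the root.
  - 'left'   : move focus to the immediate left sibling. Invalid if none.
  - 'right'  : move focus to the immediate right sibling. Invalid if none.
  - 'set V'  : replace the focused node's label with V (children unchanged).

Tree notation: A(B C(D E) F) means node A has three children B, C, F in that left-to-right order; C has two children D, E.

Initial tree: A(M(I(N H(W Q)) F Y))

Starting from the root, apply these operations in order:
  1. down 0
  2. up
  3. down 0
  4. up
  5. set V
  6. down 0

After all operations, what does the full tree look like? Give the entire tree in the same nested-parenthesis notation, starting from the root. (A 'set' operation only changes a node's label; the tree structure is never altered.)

Step 1 (down 0): focus=M path=0 depth=1 children=['I', 'F', 'Y'] left=[] right=[] parent=A
Step 2 (up): focus=A path=root depth=0 children=['M'] (at root)
Step 3 (down 0): focus=M path=0 depth=1 children=['I', 'F', 'Y'] left=[] right=[] parent=A
Step 4 (up): focus=A path=root depth=0 children=['M'] (at root)
Step 5 (set V): focus=V path=root depth=0 children=['M'] (at root)
Step 6 (down 0): focus=M path=0 depth=1 children=['I', 'F', 'Y'] left=[] right=[] parent=V

Answer: V(M(I(N H(W Q)) F Y))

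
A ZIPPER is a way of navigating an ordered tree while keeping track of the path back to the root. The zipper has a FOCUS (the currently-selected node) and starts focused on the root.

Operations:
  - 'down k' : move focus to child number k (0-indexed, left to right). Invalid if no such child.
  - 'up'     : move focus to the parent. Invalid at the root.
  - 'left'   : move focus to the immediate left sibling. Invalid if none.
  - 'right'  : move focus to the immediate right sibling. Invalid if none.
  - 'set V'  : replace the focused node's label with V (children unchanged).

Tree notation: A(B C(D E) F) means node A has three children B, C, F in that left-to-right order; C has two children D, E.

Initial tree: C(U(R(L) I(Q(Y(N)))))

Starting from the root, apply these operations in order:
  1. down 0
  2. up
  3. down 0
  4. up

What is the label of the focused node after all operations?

Step 1 (down 0): focus=U path=0 depth=1 children=['R', 'I'] left=[] right=[] parent=C
Step 2 (up): focus=C path=root depth=0 children=['U'] (at root)
Step 3 (down 0): focus=U path=0 depth=1 children=['R', 'I'] left=[] right=[] parent=C
Step 4 (up): focus=C path=root depth=0 children=['U'] (at root)

Answer: C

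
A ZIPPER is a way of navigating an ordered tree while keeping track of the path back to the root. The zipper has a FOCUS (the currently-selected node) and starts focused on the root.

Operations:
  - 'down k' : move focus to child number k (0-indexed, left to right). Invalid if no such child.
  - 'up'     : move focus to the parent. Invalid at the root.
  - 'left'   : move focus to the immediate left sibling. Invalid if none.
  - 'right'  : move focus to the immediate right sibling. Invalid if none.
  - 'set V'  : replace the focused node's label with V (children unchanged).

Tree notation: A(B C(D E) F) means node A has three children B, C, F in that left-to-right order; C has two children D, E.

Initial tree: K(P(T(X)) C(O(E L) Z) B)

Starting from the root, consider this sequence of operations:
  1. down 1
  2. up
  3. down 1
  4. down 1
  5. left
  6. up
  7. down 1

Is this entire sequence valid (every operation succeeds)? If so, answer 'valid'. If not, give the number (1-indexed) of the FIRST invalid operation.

Answer: valid

Derivation:
Step 1 (down 1): focus=C path=1 depth=1 children=['O', 'Z'] left=['P'] right=['B'] parent=K
Step 2 (up): focus=K path=root depth=0 children=['P', 'C', 'B'] (at root)
Step 3 (down 1): focus=C path=1 depth=1 children=['O', 'Z'] left=['P'] right=['B'] parent=K
Step 4 (down 1): focus=Z path=1/1 depth=2 children=[] left=['O'] right=[] parent=C
Step 5 (left): focus=O path=1/0 depth=2 children=['E', 'L'] left=[] right=['Z'] parent=C
Step 6 (up): focus=C path=1 depth=1 children=['O', 'Z'] left=['P'] right=['B'] parent=K
Step 7 (down 1): focus=Z path=1/1 depth=2 children=[] left=['O'] right=[] parent=C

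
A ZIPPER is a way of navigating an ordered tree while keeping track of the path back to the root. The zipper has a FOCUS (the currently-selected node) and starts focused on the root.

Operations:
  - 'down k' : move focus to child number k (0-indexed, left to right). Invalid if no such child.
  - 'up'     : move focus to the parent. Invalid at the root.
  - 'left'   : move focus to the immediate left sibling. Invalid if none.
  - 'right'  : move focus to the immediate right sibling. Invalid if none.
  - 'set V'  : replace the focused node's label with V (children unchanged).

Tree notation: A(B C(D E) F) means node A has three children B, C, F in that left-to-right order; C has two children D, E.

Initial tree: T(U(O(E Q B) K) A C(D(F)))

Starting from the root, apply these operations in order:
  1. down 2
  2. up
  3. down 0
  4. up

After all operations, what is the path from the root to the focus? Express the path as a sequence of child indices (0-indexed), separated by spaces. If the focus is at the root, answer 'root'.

Answer: root

Derivation:
Step 1 (down 2): focus=C path=2 depth=1 children=['D'] left=['U', 'A'] right=[] parent=T
Step 2 (up): focus=T path=root depth=0 children=['U', 'A', 'C'] (at root)
Step 3 (down 0): focus=U path=0 depth=1 children=['O', 'K'] left=[] right=['A', 'C'] parent=T
Step 4 (up): focus=T path=root depth=0 children=['U', 'A', 'C'] (at root)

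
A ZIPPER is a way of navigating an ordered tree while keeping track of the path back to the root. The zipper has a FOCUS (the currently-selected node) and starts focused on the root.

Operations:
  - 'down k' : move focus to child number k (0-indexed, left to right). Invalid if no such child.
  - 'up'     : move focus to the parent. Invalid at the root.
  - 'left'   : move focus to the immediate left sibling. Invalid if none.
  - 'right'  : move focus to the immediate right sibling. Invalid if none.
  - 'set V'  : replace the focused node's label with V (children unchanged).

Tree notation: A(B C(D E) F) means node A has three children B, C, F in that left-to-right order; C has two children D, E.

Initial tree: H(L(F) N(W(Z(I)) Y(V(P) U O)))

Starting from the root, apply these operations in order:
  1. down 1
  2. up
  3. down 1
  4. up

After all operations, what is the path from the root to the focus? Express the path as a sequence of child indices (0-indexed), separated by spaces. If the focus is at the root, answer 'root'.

Answer: root

Derivation:
Step 1 (down 1): focus=N path=1 depth=1 children=['W', 'Y'] left=['L'] right=[] parent=H
Step 2 (up): focus=H path=root depth=0 children=['L', 'N'] (at root)
Step 3 (down 1): focus=N path=1 depth=1 children=['W', 'Y'] left=['L'] right=[] parent=H
Step 4 (up): focus=H path=root depth=0 children=['L', 'N'] (at root)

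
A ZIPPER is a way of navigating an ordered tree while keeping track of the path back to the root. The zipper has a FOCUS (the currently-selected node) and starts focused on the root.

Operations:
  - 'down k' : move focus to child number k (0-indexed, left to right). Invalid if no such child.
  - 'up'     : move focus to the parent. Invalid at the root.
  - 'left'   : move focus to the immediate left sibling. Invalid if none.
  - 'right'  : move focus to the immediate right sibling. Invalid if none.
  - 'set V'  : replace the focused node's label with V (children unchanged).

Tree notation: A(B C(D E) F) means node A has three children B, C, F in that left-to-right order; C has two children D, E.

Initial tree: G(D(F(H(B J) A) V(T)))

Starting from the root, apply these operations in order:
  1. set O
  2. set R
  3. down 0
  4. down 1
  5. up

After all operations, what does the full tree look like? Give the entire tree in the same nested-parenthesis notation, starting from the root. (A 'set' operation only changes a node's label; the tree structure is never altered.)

Step 1 (set O): focus=O path=root depth=0 children=['D'] (at root)
Step 2 (set R): focus=R path=root depth=0 children=['D'] (at root)
Step 3 (down 0): focus=D path=0 depth=1 children=['F', 'V'] left=[] right=[] parent=R
Step 4 (down 1): focus=V path=0/1 depth=2 children=['T'] left=['F'] right=[] parent=D
Step 5 (up): focus=D path=0 depth=1 children=['F', 'V'] left=[] right=[] parent=R

Answer: R(D(F(H(B J) A) V(T)))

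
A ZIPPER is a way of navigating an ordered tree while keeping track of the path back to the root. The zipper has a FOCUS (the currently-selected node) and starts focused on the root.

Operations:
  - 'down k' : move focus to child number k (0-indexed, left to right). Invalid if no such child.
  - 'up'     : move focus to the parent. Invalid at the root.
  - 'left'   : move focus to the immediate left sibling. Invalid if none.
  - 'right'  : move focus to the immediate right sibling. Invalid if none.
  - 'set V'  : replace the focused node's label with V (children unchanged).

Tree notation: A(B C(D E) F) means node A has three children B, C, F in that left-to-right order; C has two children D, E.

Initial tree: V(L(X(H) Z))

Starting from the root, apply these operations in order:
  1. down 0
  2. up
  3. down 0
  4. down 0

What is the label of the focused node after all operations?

Step 1 (down 0): focus=L path=0 depth=1 children=['X', 'Z'] left=[] right=[] parent=V
Step 2 (up): focus=V path=root depth=0 children=['L'] (at root)
Step 3 (down 0): focus=L path=0 depth=1 children=['X', 'Z'] left=[] right=[] parent=V
Step 4 (down 0): focus=X path=0/0 depth=2 children=['H'] left=[] right=['Z'] parent=L

Answer: X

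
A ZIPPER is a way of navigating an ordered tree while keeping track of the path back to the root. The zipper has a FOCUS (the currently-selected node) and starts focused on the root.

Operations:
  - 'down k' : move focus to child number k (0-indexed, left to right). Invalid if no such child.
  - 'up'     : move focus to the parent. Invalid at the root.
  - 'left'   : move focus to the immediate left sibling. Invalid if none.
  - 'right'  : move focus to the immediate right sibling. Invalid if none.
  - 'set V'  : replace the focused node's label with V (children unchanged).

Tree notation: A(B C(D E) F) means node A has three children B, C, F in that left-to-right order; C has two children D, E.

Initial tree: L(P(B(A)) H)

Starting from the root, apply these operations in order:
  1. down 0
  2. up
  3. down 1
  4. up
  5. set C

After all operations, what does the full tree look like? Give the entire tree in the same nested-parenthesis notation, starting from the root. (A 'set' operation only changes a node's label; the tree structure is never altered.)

Step 1 (down 0): focus=P path=0 depth=1 children=['B'] left=[] right=['H'] parent=L
Step 2 (up): focus=L path=root depth=0 children=['P', 'H'] (at root)
Step 3 (down 1): focus=H path=1 depth=1 children=[] left=['P'] right=[] parent=L
Step 4 (up): focus=L path=root depth=0 children=['P', 'H'] (at root)
Step 5 (set C): focus=C path=root depth=0 children=['P', 'H'] (at root)

Answer: C(P(B(A)) H)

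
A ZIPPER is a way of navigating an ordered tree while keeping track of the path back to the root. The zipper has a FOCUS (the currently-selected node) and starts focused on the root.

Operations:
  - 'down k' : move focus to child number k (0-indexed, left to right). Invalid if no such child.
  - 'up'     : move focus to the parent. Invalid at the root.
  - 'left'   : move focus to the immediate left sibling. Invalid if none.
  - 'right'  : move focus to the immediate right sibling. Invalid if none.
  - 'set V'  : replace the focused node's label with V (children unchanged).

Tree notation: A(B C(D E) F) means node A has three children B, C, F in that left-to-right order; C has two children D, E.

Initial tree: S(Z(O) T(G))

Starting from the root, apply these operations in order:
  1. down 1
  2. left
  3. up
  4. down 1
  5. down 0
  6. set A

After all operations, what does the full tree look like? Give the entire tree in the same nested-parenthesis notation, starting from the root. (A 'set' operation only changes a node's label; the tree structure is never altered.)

Answer: S(Z(O) T(A))

Derivation:
Step 1 (down 1): focus=T path=1 depth=1 children=['G'] left=['Z'] right=[] parent=S
Step 2 (left): focus=Z path=0 depth=1 children=['O'] left=[] right=['T'] parent=S
Step 3 (up): focus=S path=root depth=0 children=['Z', 'T'] (at root)
Step 4 (down 1): focus=T path=1 depth=1 children=['G'] left=['Z'] right=[] parent=S
Step 5 (down 0): focus=G path=1/0 depth=2 children=[] left=[] right=[] parent=T
Step 6 (set A): focus=A path=1/0 depth=2 children=[] left=[] right=[] parent=T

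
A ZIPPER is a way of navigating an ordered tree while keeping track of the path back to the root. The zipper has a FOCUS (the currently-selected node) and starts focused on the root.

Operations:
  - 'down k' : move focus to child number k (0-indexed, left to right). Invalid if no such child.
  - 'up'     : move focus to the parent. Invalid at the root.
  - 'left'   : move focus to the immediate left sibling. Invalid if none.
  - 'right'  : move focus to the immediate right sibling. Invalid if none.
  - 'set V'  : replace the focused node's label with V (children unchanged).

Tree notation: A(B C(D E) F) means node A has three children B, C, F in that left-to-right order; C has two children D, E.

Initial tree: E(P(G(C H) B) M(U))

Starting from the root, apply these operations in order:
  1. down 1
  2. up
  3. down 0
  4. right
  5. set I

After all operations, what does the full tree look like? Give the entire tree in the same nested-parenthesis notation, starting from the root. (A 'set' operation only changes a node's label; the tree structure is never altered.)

Answer: E(P(G(C H) B) I(U))

Derivation:
Step 1 (down 1): focus=M path=1 depth=1 children=['U'] left=['P'] right=[] parent=E
Step 2 (up): focus=E path=root depth=0 children=['P', 'M'] (at root)
Step 3 (down 0): focus=P path=0 depth=1 children=['G', 'B'] left=[] right=['M'] parent=E
Step 4 (right): focus=M path=1 depth=1 children=['U'] left=['P'] right=[] parent=E
Step 5 (set I): focus=I path=1 depth=1 children=['U'] left=['P'] right=[] parent=E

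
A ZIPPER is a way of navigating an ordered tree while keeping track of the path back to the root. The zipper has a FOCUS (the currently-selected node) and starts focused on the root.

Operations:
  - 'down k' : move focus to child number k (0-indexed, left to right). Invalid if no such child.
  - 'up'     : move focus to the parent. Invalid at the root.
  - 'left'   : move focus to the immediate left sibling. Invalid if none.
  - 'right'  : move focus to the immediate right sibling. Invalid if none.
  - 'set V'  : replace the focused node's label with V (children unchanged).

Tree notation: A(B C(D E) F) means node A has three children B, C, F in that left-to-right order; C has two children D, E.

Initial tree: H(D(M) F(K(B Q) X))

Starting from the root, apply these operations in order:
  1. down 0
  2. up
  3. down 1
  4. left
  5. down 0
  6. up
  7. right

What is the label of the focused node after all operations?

Step 1 (down 0): focus=D path=0 depth=1 children=['M'] left=[] right=['F'] parent=H
Step 2 (up): focus=H path=root depth=0 children=['D', 'F'] (at root)
Step 3 (down 1): focus=F path=1 depth=1 children=['K', 'X'] left=['D'] right=[] parent=H
Step 4 (left): focus=D path=0 depth=1 children=['M'] left=[] right=['F'] parent=H
Step 5 (down 0): focus=M path=0/0 depth=2 children=[] left=[] right=[] parent=D
Step 6 (up): focus=D path=0 depth=1 children=['M'] left=[] right=['F'] parent=H
Step 7 (right): focus=F path=1 depth=1 children=['K', 'X'] left=['D'] right=[] parent=H

Answer: F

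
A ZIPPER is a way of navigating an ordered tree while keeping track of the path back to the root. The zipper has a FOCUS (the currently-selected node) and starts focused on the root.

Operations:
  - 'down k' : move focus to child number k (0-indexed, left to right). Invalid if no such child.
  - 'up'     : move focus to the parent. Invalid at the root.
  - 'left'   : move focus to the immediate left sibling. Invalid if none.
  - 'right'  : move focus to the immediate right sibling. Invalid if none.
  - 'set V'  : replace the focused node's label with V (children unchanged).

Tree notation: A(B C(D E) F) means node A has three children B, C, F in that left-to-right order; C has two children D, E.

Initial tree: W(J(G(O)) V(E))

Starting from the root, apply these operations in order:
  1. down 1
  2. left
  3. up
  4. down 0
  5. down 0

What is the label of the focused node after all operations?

Step 1 (down 1): focus=V path=1 depth=1 children=['E'] left=['J'] right=[] parent=W
Step 2 (left): focus=J path=0 depth=1 children=['G'] left=[] right=['V'] parent=W
Step 3 (up): focus=W path=root depth=0 children=['J', 'V'] (at root)
Step 4 (down 0): focus=J path=0 depth=1 children=['G'] left=[] right=['V'] parent=W
Step 5 (down 0): focus=G path=0/0 depth=2 children=['O'] left=[] right=[] parent=J

Answer: G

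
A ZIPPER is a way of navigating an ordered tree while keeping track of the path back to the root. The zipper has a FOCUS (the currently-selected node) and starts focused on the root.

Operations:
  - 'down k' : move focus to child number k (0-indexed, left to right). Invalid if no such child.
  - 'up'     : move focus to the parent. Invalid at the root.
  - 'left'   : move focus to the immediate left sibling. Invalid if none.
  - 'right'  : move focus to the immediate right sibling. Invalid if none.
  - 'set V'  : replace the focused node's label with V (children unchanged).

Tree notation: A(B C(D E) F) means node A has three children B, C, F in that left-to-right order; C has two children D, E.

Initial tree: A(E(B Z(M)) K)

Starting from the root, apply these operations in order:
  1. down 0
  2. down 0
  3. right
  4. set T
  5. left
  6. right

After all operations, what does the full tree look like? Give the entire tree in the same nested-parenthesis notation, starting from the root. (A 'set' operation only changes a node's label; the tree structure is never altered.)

Answer: A(E(B T(M)) K)

Derivation:
Step 1 (down 0): focus=E path=0 depth=1 children=['B', 'Z'] left=[] right=['K'] parent=A
Step 2 (down 0): focus=B path=0/0 depth=2 children=[] left=[] right=['Z'] parent=E
Step 3 (right): focus=Z path=0/1 depth=2 children=['M'] left=['B'] right=[] parent=E
Step 4 (set T): focus=T path=0/1 depth=2 children=['M'] left=['B'] right=[] parent=E
Step 5 (left): focus=B path=0/0 depth=2 children=[] left=[] right=['T'] parent=E
Step 6 (right): focus=T path=0/1 depth=2 children=['M'] left=['B'] right=[] parent=E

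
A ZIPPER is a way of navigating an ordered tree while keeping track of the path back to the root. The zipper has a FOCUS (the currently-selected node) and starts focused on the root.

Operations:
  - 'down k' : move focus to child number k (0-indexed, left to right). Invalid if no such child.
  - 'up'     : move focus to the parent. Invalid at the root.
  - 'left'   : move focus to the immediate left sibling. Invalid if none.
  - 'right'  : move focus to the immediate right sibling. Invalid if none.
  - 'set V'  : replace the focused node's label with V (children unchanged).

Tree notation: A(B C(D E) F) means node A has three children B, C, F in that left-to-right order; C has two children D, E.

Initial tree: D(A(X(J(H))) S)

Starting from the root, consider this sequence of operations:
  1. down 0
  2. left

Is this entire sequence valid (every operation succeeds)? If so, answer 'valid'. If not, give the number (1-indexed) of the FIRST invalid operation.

Step 1 (down 0): focus=A path=0 depth=1 children=['X'] left=[] right=['S'] parent=D
Step 2 (left): INVALID

Answer: 2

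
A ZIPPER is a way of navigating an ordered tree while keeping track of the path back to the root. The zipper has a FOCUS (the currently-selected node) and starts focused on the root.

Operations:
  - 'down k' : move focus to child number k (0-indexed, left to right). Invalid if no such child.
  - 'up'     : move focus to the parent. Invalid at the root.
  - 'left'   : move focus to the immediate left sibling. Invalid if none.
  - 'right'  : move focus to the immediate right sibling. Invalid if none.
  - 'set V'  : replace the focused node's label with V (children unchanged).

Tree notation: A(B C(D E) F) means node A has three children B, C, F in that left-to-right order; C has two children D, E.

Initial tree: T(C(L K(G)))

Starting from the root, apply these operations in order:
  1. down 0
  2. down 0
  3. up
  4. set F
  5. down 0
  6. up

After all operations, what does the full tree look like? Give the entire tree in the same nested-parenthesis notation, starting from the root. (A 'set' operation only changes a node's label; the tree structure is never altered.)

Step 1 (down 0): focus=C path=0 depth=1 children=['L', 'K'] left=[] right=[] parent=T
Step 2 (down 0): focus=L path=0/0 depth=2 children=[] left=[] right=['K'] parent=C
Step 3 (up): focus=C path=0 depth=1 children=['L', 'K'] left=[] right=[] parent=T
Step 4 (set F): focus=F path=0 depth=1 children=['L', 'K'] left=[] right=[] parent=T
Step 5 (down 0): focus=L path=0/0 depth=2 children=[] left=[] right=['K'] parent=F
Step 6 (up): focus=F path=0 depth=1 children=['L', 'K'] left=[] right=[] parent=T

Answer: T(F(L K(G)))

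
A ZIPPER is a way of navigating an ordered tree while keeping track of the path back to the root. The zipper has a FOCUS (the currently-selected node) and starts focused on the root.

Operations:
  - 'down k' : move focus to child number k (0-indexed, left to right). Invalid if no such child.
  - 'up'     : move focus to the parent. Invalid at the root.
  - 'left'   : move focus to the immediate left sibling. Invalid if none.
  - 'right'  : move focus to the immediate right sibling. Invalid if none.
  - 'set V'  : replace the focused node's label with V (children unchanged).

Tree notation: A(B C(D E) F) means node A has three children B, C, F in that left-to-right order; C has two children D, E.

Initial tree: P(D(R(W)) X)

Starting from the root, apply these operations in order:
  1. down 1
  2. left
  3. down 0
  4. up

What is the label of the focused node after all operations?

Step 1 (down 1): focus=X path=1 depth=1 children=[] left=['D'] right=[] parent=P
Step 2 (left): focus=D path=0 depth=1 children=['R'] left=[] right=['X'] parent=P
Step 3 (down 0): focus=R path=0/0 depth=2 children=['W'] left=[] right=[] parent=D
Step 4 (up): focus=D path=0 depth=1 children=['R'] left=[] right=['X'] parent=P

Answer: D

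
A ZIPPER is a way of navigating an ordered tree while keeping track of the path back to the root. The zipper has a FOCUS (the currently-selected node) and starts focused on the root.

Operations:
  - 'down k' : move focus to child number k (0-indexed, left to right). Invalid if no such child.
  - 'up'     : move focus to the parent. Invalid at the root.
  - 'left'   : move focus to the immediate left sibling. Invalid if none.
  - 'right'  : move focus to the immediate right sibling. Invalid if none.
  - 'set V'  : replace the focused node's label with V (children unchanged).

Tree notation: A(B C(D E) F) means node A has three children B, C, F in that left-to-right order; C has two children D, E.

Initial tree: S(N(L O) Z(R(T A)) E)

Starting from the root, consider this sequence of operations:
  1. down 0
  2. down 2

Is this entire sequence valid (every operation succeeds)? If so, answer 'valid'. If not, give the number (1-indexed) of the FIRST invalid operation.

Answer: 2

Derivation:
Step 1 (down 0): focus=N path=0 depth=1 children=['L', 'O'] left=[] right=['Z', 'E'] parent=S
Step 2 (down 2): INVALID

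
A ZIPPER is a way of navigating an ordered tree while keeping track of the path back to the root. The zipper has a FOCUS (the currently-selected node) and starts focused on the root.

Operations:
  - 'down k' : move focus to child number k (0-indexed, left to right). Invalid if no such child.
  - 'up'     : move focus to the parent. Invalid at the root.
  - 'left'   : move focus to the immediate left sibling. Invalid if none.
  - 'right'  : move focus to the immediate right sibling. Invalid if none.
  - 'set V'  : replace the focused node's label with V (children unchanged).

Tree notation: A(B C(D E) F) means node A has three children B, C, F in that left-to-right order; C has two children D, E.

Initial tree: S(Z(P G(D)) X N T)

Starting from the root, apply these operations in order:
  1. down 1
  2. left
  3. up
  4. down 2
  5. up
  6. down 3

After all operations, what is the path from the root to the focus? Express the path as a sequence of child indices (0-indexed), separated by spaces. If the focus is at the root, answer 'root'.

Step 1 (down 1): focus=X path=1 depth=1 children=[] left=['Z'] right=['N', 'T'] parent=S
Step 2 (left): focus=Z path=0 depth=1 children=['P', 'G'] left=[] right=['X', 'N', 'T'] parent=S
Step 3 (up): focus=S path=root depth=0 children=['Z', 'X', 'N', 'T'] (at root)
Step 4 (down 2): focus=N path=2 depth=1 children=[] left=['Z', 'X'] right=['T'] parent=S
Step 5 (up): focus=S path=root depth=0 children=['Z', 'X', 'N', 'T'] (at root)
Step 6 (down 3): focus=T path=3 depth=1 children=[] left=['Z', 'X', 'N'] right=[] parent=S

Answer: 3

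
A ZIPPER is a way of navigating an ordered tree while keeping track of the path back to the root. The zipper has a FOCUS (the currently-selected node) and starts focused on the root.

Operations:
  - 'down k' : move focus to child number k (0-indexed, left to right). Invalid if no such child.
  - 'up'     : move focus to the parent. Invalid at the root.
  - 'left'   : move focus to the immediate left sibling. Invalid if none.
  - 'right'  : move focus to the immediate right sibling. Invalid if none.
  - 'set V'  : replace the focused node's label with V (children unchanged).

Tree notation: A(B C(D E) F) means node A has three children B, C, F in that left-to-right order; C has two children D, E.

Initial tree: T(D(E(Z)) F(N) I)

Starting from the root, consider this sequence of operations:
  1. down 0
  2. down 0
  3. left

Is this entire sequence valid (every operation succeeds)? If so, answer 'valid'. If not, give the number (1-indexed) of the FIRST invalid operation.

Step 1 (down 0): focus=D path=0 depth=1 children=['E'] left=[] right=['F', 'I'] parent=T
Step 2 (down 0): focus=E path=0/0 depth=2 children=['Z'] left=[] right=[] parent=D
Step 3 (left): INVALID

Answer: 3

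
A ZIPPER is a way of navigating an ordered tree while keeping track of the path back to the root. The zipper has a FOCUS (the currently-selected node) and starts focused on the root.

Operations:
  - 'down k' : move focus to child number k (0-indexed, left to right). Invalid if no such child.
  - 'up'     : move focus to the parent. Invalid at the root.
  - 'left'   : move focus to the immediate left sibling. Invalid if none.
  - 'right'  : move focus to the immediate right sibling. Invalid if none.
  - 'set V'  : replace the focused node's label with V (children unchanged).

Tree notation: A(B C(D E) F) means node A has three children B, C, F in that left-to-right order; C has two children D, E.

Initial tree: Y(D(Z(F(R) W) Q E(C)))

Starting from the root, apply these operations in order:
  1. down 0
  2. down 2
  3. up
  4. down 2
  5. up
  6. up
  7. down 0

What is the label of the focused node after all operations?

Answer: D

Derivation:
Step 1 (down 0): focus=D path=0 depth=1 children=['Z', 'Q', 'E'] left=[] right=[] parent=Y
Step 2 (down 2): focus=E path=0/2 depth=2 children=['C'] left=['Z', 'Q'] right=[] parent=D
Step 3 (up): focus=D path=0 depth=1 children=['Z', 'Q', 'E'] left=[] right=[] parent=Y
Step 4 (down 2): focus=E path=0/2 depth=2 children=['C'] left=['Z', 'Q'] right=[] parent=D
Step 5 (up): focus=D path=0 depth=1 children=['Z', 'Q', 'E'] left=[] right=[] parent=Y
Step 6 (up): focus=Y path=root depth=0 children=['D'] (at root)
Step 7 (down 0): focus=D path=0 depth=1 children=['Z', 'Q', 'E'] left=[] right=[] parent=Y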